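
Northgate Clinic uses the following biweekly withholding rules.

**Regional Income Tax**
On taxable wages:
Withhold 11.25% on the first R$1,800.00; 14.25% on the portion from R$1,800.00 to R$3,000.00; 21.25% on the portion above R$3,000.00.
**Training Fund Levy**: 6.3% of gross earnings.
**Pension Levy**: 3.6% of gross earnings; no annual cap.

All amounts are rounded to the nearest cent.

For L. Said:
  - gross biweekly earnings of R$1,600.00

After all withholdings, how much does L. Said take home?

Regional Income Tax: taxable = R$1,600.00
  11.25% × R$1,600.00 = R$180.00
Training Fund Levy: 6.3% × R$1,600.00 = R$100.80
Pension Levy: 3.6% × R$1,600.00 = R$57.60
Total withheld: R$180.00 + R$100.80 + R$57.60 = R$338.40
Net pay: R$1,600.00 − R$338.40 = R$1,261.60

R$1,261.60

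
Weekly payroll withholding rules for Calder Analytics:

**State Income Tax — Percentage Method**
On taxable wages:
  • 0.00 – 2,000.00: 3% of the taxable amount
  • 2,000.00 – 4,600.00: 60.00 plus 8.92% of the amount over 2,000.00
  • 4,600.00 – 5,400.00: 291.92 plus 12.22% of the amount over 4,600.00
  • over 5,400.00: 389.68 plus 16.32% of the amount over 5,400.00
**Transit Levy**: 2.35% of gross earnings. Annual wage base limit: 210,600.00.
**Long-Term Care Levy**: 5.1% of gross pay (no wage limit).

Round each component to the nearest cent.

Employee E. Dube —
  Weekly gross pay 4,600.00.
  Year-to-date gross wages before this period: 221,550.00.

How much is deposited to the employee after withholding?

4,073.48

State Income Tax: taxable = 4,600.00
  60.00 + 8.92% × (4,600.00 − 2,000.00) = 60.00 + 8.92% × 2,600.00 = 291.92
Transit Levy: YTD 221,550.00 ≥ cap 210,600.00 → 0.00
Long-Term Care Levy: 5.1% × 4,600.00 = 234.60
Total withheld: 291.92 + 0.00 + 234.60 = 526.52
Net pay: 4,600.00 − 526.52 = 4,073.48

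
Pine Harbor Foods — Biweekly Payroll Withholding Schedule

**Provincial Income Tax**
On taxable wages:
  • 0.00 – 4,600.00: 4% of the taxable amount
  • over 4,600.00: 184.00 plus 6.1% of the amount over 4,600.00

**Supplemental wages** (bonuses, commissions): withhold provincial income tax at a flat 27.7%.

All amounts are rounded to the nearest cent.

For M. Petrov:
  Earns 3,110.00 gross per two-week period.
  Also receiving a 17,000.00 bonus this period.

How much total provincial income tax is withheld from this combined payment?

4,833.40

Provincial Income Tax: taxable = 3,110.00
  4% × 3,110.00 = 124.40
Supplemental (27.7% flat on bonus): 27.7% × 17,000.00 = 4,709.00
Total provincial income tax: 124.40 + 4,709.00 = 4,833.40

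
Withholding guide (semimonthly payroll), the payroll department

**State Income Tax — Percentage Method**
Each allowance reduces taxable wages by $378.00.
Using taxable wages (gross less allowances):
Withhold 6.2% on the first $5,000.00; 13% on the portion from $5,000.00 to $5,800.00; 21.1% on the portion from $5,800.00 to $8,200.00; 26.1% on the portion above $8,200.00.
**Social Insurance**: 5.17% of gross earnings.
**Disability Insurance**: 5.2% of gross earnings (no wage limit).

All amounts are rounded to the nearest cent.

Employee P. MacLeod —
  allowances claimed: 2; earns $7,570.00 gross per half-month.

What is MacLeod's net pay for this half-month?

$6,157.04

State Income Tax: taxable = $7,570.00 − 2×$378.00 = $6,814.00
  $414.00 + 21.1% × ($6,814.00 − $5,800.00) = $414.00 + 21.1% × $1,014.00 = $627.95
Social Insurance: 5.17% × $7,570.00 = $391.37
Disability Insurance: 5.2% × $7,570.00 = $393.64
Total withheld: $627.95 + $391.37 + $393.64 = $1,412.96
Net pay: $7,570.00 − $1,412.96 = $6,157.04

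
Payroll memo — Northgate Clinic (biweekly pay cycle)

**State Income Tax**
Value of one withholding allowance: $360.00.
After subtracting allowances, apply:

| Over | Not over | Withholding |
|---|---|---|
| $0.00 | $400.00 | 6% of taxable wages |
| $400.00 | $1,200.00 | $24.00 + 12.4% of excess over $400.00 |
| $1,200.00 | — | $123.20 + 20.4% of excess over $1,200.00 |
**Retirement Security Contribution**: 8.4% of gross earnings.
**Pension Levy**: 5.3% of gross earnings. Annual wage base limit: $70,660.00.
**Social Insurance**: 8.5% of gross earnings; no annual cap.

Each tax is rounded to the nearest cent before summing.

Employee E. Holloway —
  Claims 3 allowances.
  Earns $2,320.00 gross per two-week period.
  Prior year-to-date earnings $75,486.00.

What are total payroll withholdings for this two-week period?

$523.44

State Income Tax: taxable = $2,320.00 − 3×$360.00 = $1,240.00
  $123.20 + 20.4% × ($1,240.00 − $1,200.00) = $123.20 + 20.4% × $40.00 = $131.36
Retirement Security Contribution: 8.4% × $2,320.00 = $194.88
Pension Levy: YTD $75,486.00 ≥ cap $70,660.00 → $0.00
Social Insurance: 8.5% × $2,320.00 = $197.20
Total: $131.36 + $194.88 + $0.00 + $197.20 = $523.44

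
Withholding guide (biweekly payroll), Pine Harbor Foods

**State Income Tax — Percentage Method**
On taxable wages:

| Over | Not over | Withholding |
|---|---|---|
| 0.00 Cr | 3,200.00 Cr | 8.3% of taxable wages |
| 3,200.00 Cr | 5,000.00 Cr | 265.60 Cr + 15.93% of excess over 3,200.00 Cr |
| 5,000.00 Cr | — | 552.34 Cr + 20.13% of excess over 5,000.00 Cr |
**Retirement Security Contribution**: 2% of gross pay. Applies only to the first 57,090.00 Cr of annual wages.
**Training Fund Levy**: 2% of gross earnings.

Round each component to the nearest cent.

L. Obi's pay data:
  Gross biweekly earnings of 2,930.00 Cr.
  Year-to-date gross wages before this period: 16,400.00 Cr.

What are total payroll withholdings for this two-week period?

360.39 Cr

State Income Tax: taxable = 2,930.00 Cr
  8.3% × 2,930.00 Cr = 243.19 Cr
Retirement Security Contribution: 2% × 2,930.00 Cr = 58.60 Cr
Training Fund Levy: 2% × 2,930.00 Cr = 58.60 Cr
Total: 243.19 Cr + 58.60 Cr + 58.60 Cr = 360.39 Cr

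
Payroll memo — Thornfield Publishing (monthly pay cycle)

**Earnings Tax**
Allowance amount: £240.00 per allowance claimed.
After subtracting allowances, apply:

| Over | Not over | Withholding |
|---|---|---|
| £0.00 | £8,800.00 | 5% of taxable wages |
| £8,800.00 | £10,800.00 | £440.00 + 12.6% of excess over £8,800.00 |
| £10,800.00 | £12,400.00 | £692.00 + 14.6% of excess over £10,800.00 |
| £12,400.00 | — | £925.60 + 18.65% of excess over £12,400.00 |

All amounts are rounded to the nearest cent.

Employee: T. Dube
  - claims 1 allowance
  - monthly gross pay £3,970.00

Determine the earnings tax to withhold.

£186.50

Earnings Tax: taxable = £3,970.00 − 1×£240.00 = £3,730.00
  5% × £3,730.00 = £186.50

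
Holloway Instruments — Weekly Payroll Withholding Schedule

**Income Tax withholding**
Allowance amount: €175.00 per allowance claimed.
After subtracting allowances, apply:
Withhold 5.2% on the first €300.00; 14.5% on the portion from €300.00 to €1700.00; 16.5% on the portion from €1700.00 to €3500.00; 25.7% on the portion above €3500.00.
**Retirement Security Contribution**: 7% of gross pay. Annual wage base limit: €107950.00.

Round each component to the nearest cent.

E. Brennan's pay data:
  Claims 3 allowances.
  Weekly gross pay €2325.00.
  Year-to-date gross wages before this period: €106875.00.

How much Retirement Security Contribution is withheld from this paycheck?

€75.25

Retirement Security Contribution: cap €107950.00 − YTD €106875.00 = €1075.00 subject; 7% × €1075.00 = €75.25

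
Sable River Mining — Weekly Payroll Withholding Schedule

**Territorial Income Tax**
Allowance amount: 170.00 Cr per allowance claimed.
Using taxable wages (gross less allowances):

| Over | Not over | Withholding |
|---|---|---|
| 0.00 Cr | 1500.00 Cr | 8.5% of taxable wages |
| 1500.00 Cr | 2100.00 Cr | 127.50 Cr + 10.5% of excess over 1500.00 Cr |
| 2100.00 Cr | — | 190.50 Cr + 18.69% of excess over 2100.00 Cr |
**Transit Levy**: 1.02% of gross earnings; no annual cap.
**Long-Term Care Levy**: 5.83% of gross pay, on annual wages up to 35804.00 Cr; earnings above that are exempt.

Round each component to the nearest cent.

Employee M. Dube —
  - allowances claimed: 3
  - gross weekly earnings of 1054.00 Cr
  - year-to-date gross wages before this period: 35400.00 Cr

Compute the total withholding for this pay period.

Territorial Income Tax: taxable = 1054.00 Cr − 3×170.00 Cr = 544.00 Cr
  8.5% × 544.00 Cr = 46.24 Cr
Transit Levy: 1.02% × 1054.00 Cr = 10.75 Cr
Long-Term Care Levy: cap 35804.00 Cr − YTD 35400.00 Cr = 404.00 Cr subject; 5.83% × 404.00 Cr = 23.55 Cr
Total: 46.24 Cr + 10.75 Cr + 23.55 Cr = 80.54 Cr

80.54 Cr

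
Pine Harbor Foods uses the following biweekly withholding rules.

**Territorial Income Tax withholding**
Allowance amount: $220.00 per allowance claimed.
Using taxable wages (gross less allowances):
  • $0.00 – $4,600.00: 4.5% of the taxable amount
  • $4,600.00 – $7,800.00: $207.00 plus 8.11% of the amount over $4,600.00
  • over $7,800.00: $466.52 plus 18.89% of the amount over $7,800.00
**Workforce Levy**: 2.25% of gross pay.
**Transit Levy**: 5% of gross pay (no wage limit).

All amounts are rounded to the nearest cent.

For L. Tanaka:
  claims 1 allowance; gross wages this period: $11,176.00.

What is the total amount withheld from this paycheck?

Territorial Income Tax: taxable = $11,176.00 − 1×$220.00 = $10,956.00
  $466.52 + 18.89% × ($10,956.00 − $7,800.00) = $466.52 + 18.89% × $3,156.00 = $1,062.69
Workforce Levy: 2.25% × $11,176.00 = $251.46
Transit Levy: 5% × $11,176.00 = $558.80
Total: $1,062.69 + $251.46 + $558.80 = $1,872.95

$1,872.95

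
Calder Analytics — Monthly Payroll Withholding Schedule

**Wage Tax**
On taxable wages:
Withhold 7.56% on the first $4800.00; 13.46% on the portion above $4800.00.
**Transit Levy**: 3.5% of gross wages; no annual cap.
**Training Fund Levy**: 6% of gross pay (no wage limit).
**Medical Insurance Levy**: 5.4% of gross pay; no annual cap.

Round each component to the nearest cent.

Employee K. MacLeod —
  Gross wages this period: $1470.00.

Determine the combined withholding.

$330.16

Wage Tax: taxable = $1470.00
  7.56% × $1470.00 = $111.13
Transit Levy: 3.5% × $1470.00 = $51.45
Training Fund Levy: 6% × $1470.00 = $88.20
Medical Insurance Levy: 5.4% × $1470.00 = $79.38
Total: $111.13 + $51.45 + $88.20 + $79.38 = $330.16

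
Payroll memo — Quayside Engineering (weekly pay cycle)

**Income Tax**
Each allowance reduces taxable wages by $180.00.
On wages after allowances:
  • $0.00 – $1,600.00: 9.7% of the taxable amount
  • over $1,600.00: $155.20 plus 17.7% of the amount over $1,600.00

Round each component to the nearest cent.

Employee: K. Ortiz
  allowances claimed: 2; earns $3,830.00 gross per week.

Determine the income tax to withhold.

Income Tax: taxable = $3,830.00 − 2×$180.00 = $3,470.00
  $155.20 + 17.7% × ($3,470.00 − $1,600.00) = $155.20 + 17.7% × $1,870.00 = $486.19

$486.19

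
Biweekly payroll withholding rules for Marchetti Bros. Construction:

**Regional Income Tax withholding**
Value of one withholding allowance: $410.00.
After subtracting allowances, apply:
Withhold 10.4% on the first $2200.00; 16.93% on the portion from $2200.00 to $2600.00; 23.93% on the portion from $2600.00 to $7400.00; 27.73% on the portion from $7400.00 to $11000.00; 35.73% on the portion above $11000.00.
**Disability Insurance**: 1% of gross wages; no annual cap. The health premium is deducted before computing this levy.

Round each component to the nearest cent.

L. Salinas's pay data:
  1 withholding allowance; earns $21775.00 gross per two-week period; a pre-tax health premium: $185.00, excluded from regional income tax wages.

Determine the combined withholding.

$6296.65

Regional Income Tax: taxable = $21775.00 − $185.00 − 1×$410.00 = $21180.00
  $2443.44 + 35.73% × ($21180.00 − $11000.00) = $2443.44 + 35.73% × $10180.00 = $6080.75
Disability Insurance: 1% × $21590.00 = $215.90
Total: $6080.75 + $215.90 = $6296.65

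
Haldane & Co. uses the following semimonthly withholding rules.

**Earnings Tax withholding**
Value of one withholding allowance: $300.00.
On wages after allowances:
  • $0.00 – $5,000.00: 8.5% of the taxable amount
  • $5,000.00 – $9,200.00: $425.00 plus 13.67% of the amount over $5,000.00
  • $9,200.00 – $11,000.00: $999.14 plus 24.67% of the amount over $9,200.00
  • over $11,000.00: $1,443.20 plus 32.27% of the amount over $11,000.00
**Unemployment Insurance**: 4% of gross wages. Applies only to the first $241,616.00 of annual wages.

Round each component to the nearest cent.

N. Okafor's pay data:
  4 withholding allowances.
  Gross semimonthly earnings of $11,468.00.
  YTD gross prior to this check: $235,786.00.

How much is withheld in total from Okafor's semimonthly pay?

$1,495.82

Earnings Tax: taxable = $11,468.00 − 4×$300.00 = $10,268.00
  $999.14 + 24.67% × ($10,268.00 − $9,200.00) = $999.14 + 24.67% × $1,068.00 = $1,262.62
Unemployment Insurance: cap $241,616.00 − YTD $235,786.00 = $5,830.00 subject; 4% × $5,830.00 = $233.20
Total: $1,262.62 + $233.20 = $1,495.82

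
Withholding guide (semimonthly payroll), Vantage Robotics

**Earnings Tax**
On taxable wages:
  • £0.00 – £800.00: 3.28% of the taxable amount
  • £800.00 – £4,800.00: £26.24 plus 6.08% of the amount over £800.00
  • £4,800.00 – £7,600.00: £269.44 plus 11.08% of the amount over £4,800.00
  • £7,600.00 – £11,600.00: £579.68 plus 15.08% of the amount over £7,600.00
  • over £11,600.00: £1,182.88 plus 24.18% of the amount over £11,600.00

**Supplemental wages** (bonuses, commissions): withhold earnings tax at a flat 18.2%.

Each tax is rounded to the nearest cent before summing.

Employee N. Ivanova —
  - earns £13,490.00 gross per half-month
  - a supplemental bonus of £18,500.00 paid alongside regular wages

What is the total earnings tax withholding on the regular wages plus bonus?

£5,006.88

Earnings Tax: taxable = £13,490.00
  £1,182.88 + 24.18% × (£13,490.00 − £11,600.00) = £1,182.88 + 24.18% × £1,890.00 = £1,639.88
Supplemental (18.2% flat on bonus): 18.2% × £18,500.00 = £3,367.00
Total earnings tax: £1,639.88 + £3,367.00 = £5,006.88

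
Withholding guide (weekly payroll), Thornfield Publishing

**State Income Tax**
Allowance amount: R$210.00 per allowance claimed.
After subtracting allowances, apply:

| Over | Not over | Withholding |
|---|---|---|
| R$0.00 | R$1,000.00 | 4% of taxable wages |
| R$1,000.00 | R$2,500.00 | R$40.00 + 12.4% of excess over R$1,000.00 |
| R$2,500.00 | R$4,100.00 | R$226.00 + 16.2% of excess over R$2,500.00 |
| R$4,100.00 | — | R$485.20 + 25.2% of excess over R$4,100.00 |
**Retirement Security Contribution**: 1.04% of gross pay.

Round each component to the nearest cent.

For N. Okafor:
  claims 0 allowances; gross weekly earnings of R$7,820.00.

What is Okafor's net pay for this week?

R$6,316.03

State Income Tax: taxable = R$7,820.00
  R$485.20 + 25.2% × (R$7,820.00 − R$4,100.00) = R$485.20 + 25.2% × R$3,720.00 = R$1,422.64
Retirement Security Contribution: 1.04% × R$7,820.00 = R$81.33
Total withheld: R$1,422.64 + R$81.33 = R$1,503.97
Net pay: R$7,820.00 − R$1,503.97 = R$6,316.03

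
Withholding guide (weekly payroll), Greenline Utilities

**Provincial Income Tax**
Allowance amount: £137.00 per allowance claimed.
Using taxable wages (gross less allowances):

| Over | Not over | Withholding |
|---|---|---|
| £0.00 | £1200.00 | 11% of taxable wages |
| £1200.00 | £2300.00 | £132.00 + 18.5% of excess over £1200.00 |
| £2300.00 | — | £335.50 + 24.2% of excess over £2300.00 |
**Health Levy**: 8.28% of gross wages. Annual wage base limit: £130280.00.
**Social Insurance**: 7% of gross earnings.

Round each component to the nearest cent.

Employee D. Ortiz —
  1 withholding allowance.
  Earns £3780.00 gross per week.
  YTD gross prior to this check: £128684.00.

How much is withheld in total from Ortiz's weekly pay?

Provincial Income Tax: taxable = £3780.00 − 1×£137.00 = £3643.00
  £335.50 + 24.2% × (£3643.00 − £2300.00) = £335.50 + 24.2% × £1343.00 = £660.51
Health Levy: cap £130280.00 − YTD £128684.00 = £1596.00 subject; 8.28% × £1596.00 = £132.15
Social Insurance: 7% × £3780.00 = £264.60
Total: £660.51 + £132.15 + £264.60 = £1057.26

£1057.26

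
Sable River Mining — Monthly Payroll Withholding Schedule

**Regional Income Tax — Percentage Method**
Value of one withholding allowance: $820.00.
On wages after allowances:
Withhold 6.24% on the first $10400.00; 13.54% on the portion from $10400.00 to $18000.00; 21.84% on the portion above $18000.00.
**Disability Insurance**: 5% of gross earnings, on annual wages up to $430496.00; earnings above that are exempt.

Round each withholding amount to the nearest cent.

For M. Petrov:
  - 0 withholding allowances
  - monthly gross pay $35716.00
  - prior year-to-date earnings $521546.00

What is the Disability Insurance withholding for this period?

Disability Insurance: YTD $521546.00 ≥ cap $430496.00 → $0.00

$0.00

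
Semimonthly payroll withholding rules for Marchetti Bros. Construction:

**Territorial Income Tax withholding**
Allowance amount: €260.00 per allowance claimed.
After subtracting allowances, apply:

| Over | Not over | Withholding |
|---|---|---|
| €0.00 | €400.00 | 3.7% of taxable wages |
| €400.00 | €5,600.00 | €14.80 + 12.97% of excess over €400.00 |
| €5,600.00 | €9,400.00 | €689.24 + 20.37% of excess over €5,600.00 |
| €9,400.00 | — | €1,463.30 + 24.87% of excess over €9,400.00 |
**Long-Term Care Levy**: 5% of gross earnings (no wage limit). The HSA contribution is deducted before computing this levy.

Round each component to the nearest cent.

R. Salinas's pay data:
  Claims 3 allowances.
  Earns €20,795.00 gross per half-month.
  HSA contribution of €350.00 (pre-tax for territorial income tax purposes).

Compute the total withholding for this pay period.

€5,038.46

Territorial Income Tax: taxable = €20,795.00 − €350.00 − 3×€260.00 = €19,665.00
  €1,463.30 + 24.87% × (€19,665.00 − €9,400.00) = €1,463.30 + 24.87% × €10,265.00 = €4,016.21
Long-Term Care Levy: 5% × €20,445.00 = €1,022.25
Total: €4,016.21 + €1,022.25 = €5,038.46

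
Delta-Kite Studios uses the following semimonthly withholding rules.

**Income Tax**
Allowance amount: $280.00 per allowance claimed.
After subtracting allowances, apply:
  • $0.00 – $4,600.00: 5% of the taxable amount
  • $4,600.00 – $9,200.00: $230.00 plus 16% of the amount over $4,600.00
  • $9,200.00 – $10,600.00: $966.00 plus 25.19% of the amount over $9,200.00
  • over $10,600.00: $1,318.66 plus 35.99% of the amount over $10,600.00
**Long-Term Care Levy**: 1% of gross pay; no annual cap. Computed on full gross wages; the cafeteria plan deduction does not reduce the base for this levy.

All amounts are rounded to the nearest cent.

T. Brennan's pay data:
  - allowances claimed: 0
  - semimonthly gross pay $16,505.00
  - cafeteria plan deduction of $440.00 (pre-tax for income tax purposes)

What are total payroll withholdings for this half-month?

$3,450.56

Income Tax: taxable = $16,505.00 − $440.00 = $16,065.00
  $1,318.66 + 35.99% × ($16,065.00 − $10,600.00) = $1,318.66 + 35.99% × $5,465.00 = $3,285.51
Long-Term Care Levy: 1% × $16,505.00 = $165.05
Total: $3,285.51 + $165.05 = $3,450.56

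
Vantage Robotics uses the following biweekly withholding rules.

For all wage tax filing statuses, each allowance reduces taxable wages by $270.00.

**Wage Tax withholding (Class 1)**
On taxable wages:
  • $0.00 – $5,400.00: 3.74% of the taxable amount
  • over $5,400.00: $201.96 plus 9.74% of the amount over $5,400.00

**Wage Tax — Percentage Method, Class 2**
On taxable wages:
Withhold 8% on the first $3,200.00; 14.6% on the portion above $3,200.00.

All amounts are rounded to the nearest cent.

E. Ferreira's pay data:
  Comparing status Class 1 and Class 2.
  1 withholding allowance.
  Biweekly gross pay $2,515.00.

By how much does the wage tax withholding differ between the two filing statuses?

Wage Tax (Class 1): taxable = $2,515.00 − 1×$270.00 = $2,245.00
  3.74% × $2,245.00 = $83.96
Wage Tax (Class 2): taxable = $2,515.00 − 1×$270.00 = $2,245.00
  8% × $2,245.00 = $179.60
Difference: |$83.96 − $179.60| = $95.64 (higher under Class 2)

$95.64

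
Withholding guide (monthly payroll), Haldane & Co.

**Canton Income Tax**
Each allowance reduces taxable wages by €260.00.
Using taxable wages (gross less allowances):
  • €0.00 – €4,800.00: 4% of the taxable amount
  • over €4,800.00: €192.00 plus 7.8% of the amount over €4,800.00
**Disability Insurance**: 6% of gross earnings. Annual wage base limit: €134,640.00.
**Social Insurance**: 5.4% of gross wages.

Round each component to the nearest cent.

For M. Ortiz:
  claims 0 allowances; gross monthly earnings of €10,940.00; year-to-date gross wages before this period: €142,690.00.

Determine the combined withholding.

Canton Income Tax: taxable = €10,940.00
  €192.00 + 7.8% × (€10,940.00 − €4,800.00) = €192.00 + 7.8% × €6,140.00 = €670.92
Disability Insurance: YTD €142,690.00 ≥ cap €134,640.00 → €0.00
Social Insurance: 5.4% × €10,940.00 = €590.76
Total: €670.92 + €0.00 + €590.76 = €1,261.68

€1,261.68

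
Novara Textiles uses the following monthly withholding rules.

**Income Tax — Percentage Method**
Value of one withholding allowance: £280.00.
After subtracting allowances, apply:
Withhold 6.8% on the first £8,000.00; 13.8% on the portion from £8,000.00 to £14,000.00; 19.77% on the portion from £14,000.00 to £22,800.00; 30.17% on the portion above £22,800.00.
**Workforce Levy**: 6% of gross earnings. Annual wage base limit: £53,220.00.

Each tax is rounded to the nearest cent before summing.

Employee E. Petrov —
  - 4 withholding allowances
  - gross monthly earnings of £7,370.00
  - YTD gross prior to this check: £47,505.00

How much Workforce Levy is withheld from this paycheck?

£342.90

Workforce Levy: cap £53,220.00 − YTD £47,505.00 = £5,715.00 subject; 6% × £5,715.00 = £342.90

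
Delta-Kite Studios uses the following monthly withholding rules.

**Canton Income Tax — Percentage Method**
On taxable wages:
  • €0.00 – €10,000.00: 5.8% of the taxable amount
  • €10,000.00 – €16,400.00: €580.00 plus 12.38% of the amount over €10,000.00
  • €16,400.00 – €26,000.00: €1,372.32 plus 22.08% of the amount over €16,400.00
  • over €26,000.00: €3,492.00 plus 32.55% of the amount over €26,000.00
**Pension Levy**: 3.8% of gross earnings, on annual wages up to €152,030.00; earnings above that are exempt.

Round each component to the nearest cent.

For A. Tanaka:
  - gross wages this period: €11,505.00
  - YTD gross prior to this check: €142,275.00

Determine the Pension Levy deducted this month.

Pension Levy: cap €152,030.00 − YTD €142,275.00 = €9,755.00 subject; 3.8% × €9,755.00 = €370.69

€370.69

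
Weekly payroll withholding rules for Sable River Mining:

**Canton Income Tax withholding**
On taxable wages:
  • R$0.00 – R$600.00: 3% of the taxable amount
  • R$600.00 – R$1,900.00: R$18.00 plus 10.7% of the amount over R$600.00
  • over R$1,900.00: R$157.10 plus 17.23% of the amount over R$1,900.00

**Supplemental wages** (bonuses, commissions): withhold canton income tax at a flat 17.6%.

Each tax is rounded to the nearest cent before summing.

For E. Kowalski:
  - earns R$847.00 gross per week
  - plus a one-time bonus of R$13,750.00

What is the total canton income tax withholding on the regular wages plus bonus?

Canton Income Tax: taxable = R$847.00
  R$18.00 + 10.7% × (R$847.00 − R$600.00) = R$18.00 + 10.7% × R$247.00 = R$44.43
Supplemental (17.6% flat on bonus): 17.6% × R$13,750.00 = R$2,420.00
Total canton income tax: R$44.43 + R$2,420.00 = R$2,464.43

R$2,464.43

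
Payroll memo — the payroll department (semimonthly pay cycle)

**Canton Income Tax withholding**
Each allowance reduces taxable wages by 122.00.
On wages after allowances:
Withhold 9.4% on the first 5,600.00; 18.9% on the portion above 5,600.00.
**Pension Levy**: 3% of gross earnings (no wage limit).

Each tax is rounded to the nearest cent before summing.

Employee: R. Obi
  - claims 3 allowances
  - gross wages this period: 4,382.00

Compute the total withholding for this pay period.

Canton Income Tax: taxable = 4,382.00 − 3×122.00 = 4,016.00
  9.4% × 4,016.00 = 377.50
Pension Levy: 3% × 4,382.00 = 131.46
Total: 377.50 + 131.46 = 508.96

508.96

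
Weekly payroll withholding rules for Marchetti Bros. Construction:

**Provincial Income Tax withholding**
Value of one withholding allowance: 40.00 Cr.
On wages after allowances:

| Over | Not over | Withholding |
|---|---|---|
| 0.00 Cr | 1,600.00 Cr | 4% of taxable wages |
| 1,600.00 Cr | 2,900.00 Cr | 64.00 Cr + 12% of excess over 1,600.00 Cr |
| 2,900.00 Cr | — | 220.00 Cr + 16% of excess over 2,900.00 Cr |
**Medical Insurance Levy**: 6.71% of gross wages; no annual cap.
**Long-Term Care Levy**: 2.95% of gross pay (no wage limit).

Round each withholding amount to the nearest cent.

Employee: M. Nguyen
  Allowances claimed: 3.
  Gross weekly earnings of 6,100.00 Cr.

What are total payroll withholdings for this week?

Provincial Income Tax: taxable = 6,100.00 Cr − 3×40.00 Cr = 5,980.00 Cr
  220.00 Cr + 16% × (5,980.00 Cr − 2,900.00 Cr) = 220.00 Cr + 16% × 3,080.00 Cr = 712.80 Cr
Medical Insurance Levy: 6.71% × 6,100.00 Cr = 409.31 Cr
Long-Term Care Levy: 2.95% × 6,100.00 Cr = 179.95 Cr
Total: 712.80 Cr + 409.31 Cr + 179.95 Cr = 1,302.06 Cr

1,302.06 Cr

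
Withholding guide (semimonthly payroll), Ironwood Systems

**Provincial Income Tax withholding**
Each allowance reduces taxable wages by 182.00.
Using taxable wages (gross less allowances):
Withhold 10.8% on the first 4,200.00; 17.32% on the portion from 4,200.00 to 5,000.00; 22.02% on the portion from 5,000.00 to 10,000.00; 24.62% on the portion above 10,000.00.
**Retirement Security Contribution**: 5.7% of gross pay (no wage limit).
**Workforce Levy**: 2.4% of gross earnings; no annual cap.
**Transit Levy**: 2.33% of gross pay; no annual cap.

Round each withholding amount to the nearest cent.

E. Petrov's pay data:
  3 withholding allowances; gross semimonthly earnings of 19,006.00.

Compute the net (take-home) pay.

13,247.67

Provincial Income Tax: taxable = 19,006.00 − 3×182.00 = 18,460.00
  1,693.16 + 24.62% × (18,460.00 − 10,000.00) = 1,693.16 + 24.62% × 8,460.00 = 3,776.01
Retirement Security Contribution: 5.7% × 19,006.00 = 1,083.34
Workforce Levy: 2.4% × 19,006.00 = 456.14
Transit Levy: 2.33% × 19,006.00 = 442.84
Total withheld: 3,776.01 + 1,083.34 + 456.14 + 442.84 = 5,758.33
Net pay: 19,006.00 − 5,758.33 = 13,247.67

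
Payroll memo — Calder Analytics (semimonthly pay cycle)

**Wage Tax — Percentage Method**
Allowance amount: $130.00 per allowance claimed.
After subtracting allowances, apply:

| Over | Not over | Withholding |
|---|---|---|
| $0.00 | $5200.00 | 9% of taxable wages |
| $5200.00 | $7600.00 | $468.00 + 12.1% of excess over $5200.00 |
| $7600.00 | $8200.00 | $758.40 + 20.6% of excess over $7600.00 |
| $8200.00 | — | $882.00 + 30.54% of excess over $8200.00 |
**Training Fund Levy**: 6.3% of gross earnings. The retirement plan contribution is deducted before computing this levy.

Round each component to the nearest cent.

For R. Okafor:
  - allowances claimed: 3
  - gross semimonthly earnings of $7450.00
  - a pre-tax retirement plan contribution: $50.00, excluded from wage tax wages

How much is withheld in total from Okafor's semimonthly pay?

Wage Tax: taxable = $7450.00 − $50.00 − 3×$130.00 = $7010.00
  $468.00 + 12.1% × ($7010.00 − $5200.00) = $468.00 + 12.1% × $1810.00 = $687.01
Training Fund Levy: 6.3% × $7400.00 = $466.20
Total: $687.01 + $466.20 = $1153.21

$1153.21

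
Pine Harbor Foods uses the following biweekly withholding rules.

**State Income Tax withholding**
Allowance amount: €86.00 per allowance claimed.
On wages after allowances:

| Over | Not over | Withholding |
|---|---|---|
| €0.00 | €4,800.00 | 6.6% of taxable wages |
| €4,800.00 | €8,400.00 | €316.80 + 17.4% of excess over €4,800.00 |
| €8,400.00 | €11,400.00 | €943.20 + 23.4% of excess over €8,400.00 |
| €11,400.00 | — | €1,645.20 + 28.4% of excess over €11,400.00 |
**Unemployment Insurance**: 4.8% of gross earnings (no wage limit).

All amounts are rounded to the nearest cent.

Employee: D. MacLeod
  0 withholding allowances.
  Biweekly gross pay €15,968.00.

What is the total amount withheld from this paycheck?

€3,708.97

State Income Tax: taxable = €15,968.00
  €1,645.20 + 28.4% × (€15,968.00 − €11,400.00) = €1,645.20 + 28.4% × €4,568.00 = €2,942.51
Unemployment Insurance: 4.8% × €15,968.00 = €766.46
Total: €2,942.51 + €766.46 = €3,708.97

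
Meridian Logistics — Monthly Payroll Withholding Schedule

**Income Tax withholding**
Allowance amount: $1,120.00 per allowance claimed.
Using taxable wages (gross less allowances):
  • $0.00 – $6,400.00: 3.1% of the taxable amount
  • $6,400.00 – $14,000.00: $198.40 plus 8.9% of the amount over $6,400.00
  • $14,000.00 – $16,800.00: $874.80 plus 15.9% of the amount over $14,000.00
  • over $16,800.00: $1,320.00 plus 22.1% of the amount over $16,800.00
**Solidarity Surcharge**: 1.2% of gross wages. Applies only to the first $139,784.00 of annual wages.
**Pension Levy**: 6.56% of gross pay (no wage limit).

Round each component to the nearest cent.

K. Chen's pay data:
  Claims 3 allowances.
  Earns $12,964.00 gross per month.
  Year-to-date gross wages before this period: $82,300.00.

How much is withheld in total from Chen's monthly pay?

Income Tax: taxable = $12,964.00 − 3×$1,120.00 = $9,604.00
  $198.40 + 8.9% × ($9,604.00 − $6,400.00) = $198.40 + 8.9% × $3,204.00 = $483.56
Solidarity Surcharge: 1.2% × $12,964.00 = $155.57
Pension Levy: 6.56% × $12,964.00 = $850.44
Total: $483.56 + $155.57 + $850.44 = $1,489.57

$1,489.57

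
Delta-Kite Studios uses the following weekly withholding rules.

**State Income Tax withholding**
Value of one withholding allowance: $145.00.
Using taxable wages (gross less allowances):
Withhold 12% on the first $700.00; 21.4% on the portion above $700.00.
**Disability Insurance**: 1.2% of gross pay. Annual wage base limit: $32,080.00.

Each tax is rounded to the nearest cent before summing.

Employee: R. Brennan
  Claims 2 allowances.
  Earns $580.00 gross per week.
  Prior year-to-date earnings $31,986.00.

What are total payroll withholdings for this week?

State Income Tax: taxable = $580.00 − 2×$145.00 = $290.00
  12% × $290.00 = $34.80
Disability Insurance: cap $32,080.00 − YTD $31,986.00 = $94.00 subject; 1.2% × $94.00 = $1.13
Total: $34.80 + $1.13 = $35.93

$35.93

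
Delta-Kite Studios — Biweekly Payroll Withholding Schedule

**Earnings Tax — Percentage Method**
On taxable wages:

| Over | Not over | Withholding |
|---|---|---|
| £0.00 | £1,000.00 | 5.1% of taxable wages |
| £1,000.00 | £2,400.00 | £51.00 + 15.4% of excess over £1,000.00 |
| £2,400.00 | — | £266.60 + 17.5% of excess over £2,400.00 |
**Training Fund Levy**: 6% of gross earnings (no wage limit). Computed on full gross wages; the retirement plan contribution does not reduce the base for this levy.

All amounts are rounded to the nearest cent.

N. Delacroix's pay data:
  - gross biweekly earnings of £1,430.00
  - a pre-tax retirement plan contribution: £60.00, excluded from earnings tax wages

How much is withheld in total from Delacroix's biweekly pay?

£193.78

Earnings Tax: taxable = £1,430.00 − £60.00 = £1,370.00
  £51.00 + 15.4% × (£1,370.00 − £1,000.00) = £51.00 + 15.4% × £370.00 = £107.98
Training Fund Levy: 6% × £1,430.00 = £85.80
Total: £107.98 + £85.80 = £193.78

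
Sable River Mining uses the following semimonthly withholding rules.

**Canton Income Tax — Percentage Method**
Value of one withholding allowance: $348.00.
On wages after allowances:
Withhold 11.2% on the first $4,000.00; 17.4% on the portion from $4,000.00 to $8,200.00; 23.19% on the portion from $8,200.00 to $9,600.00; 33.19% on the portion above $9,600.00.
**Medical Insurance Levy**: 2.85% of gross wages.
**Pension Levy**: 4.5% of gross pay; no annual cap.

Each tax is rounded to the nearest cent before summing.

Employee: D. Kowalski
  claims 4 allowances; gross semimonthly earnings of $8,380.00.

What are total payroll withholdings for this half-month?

$1,583.84

Canton Income Tax: taxable = $8,380.00 − 4×$348.00 = $6,988.00
  $448.00 + 17.4% × ($6,988.00 − $4,000.00) = $448.00 + 17.4% × $2,988.00 = $967.91
Medical Insurance Levy: 2.85% × $8,380.00 = $238.83
Pension Levy: 4.5% × $8,380.00 = $377.10
Total: $967.91 + $238.83 + $377.10 = $1,583.84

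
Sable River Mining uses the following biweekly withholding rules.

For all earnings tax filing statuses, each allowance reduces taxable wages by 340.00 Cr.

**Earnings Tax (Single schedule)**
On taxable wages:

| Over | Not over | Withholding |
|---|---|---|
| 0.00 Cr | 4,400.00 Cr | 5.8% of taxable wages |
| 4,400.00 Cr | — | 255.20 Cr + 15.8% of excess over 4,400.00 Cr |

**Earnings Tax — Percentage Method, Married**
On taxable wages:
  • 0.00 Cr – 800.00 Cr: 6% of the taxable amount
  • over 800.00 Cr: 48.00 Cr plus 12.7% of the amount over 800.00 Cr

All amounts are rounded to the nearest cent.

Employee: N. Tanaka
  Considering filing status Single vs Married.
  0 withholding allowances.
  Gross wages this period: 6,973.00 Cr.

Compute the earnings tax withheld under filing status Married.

831.97 Cr

Earnings Tax (Married): taxable = 6,973.00 Cr
  48.00 Cr + 12.7% × (6,973.00 Cr − 800.00 Cr) = 48.00 Cr + 12.7% × 6,173.00 Cr = 831.97 Cr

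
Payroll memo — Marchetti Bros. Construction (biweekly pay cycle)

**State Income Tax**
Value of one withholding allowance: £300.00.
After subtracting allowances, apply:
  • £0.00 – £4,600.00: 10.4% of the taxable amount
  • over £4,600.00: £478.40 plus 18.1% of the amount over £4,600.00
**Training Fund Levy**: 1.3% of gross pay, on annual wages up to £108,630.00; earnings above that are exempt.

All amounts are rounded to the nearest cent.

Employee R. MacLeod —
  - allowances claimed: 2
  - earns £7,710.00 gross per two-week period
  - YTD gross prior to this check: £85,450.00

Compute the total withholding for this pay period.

State Income Tax: taxable = £7,710.00 − 2×£300.00 = £7,110.00
  £478.40 + 18.1% × (£7,110.00 − £4,600.00) = £478.40 + 18.1% × £2,510.00 = £932.71
Training Fund Levy: 1.3% × £7,710.00 = £100.23
Total: £932.71 + £100.23 = £1,032.94

£1,032.94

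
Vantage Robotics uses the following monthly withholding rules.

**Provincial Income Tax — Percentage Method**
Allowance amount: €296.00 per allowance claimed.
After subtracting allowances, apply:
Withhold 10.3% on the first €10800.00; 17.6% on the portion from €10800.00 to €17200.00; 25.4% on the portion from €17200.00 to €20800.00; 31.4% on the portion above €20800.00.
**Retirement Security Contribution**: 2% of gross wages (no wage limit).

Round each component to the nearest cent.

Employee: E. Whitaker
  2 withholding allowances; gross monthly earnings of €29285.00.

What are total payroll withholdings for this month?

€6217.30

Provincial Income Tax: taxable = €29285.00 − 2×€296.00 = €28693.00
  €3153.20 + 31.4% × (€28693.00 − €20800.00) = €3153.20 + 31.4% × €7893.00 = €5631.60
Retirement Security Contribution: 2% × €29285.00 = €585.70
Total: €5631.60 + €585.70 = €6217.30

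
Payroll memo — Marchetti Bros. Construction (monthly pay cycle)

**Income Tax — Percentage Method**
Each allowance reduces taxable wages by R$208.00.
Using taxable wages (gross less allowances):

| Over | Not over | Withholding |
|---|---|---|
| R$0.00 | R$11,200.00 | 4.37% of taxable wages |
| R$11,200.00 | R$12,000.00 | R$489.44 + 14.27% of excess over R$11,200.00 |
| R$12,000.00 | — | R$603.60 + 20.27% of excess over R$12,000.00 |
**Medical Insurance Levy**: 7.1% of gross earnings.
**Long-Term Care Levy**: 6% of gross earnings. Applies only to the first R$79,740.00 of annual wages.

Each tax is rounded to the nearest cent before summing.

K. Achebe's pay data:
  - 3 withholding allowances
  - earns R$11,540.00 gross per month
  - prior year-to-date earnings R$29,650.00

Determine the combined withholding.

Income Tax: taxable = R$11,540.00 − 3×R$208.00 = R$10,916.00
  4.37% × R$10,916.00 = R$477.03
Medical Insurance Levy: 7.1% × R$11,540.00 = R$819.34
Long-Term Care Levy: 6% × R$11,540.00 = R$692.40
Total: R$477.03 + R$819.34 + R$692.40 = R$1,988.77

R$1,988.77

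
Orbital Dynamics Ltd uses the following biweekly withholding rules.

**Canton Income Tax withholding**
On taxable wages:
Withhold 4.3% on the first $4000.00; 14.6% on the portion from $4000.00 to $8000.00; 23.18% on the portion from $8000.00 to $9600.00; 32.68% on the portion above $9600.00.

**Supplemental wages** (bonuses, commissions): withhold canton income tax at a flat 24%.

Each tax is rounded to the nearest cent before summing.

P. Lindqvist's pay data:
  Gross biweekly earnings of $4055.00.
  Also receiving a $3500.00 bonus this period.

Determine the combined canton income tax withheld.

$1020.03

Canton Income Tax: taxable = $4055.00
  $172.00 + 14.6% × ($4055.00 − $4000.00) = $172.00 + 14.6% × $55.00 = $180.03
Supplemental (24% flat on bonus): 24% × $3500.00 = $840.00
Total canton income tax: $180.03 + $840.00 = $1020.03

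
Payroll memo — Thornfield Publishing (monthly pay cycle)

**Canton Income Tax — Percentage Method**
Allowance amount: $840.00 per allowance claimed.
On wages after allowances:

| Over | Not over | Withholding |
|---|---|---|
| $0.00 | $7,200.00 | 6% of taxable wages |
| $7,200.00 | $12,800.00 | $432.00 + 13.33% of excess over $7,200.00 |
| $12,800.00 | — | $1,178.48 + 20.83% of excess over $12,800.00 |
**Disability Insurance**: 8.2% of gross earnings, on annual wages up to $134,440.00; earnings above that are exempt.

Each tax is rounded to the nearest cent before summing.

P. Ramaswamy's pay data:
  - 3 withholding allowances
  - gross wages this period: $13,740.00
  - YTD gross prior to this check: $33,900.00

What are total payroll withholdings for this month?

Canton Income Tax: taxable = $13,740.00 − 3×$840.00 = $11,220.00
  $432.00 + 13.33% × ($11,220.00 − $7,200.00) = $432.00 + 13.33% × $4,020.00 = $967.87
Disability Insurance: 8.2% × $13,740.00 = $1,126.68
Total: $967.87 + $1,126.68 = $2,094.55

$2,094.55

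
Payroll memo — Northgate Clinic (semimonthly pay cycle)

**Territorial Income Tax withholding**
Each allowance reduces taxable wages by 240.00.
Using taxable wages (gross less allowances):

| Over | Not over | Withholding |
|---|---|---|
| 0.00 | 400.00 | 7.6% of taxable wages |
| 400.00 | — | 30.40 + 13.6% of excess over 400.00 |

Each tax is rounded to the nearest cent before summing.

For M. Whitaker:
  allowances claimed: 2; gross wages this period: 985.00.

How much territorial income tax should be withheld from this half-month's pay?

Territorial Income Tax: taxable = 985.00 − 2×240.00 = 505.00
  30.40 + 13.6% × (505.00 − 400.00) = 30.40 + 13.6% × 105.00 = 44.68

44.68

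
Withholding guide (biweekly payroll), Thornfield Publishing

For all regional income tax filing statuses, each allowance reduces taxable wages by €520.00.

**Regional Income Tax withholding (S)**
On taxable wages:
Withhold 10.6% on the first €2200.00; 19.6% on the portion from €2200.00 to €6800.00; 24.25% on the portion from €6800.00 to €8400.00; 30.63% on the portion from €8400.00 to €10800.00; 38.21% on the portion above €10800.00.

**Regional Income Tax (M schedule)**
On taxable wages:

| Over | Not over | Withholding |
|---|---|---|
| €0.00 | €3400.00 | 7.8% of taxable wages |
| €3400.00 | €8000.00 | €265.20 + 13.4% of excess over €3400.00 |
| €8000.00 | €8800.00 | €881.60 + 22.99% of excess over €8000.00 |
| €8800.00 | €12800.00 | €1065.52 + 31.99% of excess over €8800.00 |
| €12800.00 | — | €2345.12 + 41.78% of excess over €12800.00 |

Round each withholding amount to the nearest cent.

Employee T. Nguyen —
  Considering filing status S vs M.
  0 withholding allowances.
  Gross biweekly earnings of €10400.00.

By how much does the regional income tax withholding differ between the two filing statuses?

€558.04

Regional Income Tax (S): taxable = €10400.00
  €1522.80 + 30.63% × (€10400.00 − €8400.00) = €1522.80 + 30.63% × €2000.00 = €2135.40
Regional Income Tax (M): taxable = €10400.00
  €1065.52 + 31.99% × (€10400.00 − €8800.00) = €1065.52 + 31.99% × €1600.00 = €1577.36
Difference: |€2135.40 − €1577.36| = €558.04 (higher under S)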